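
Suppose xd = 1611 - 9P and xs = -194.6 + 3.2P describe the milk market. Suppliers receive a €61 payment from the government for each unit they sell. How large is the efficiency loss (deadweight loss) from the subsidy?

Deadweight loss = €4392

Pre-subsidy: 1611 - 9P = -194.6 + 3.2P gives P* = 148, x* = 279.
With the subsidy, sellers receive Ps = Pb + 61 for each unit, where Pb is the price buyers pay.
Supply in terms of Pb becomes xs = -194.6 + 3.2(Pb + 61) = 0.6 + 3.2Pb. Setting this equal to demand: 1611 - 9Pb = 0.6 + 3.2Pb, so Pb = 132.
Sellers receive Ps = 132 + 61 = 193; x' = 1611 − 9·132 = 423.
The subsidy expands output by 423 − 279 = 144 past the efficient level; on those units the gap between marginal cost and willingness to pay runs from 0 up to 61.
DWL = ½ × 61 × 144 = 4392.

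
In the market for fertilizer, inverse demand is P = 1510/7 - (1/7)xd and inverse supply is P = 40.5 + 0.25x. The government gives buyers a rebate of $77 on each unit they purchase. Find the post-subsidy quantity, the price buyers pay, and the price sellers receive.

x' = 642; buyers pay $124; sellers receive $201

Pre-subsidy: 1510/7 - (1/7)x = 40.5 + 0.25x gives x* = 446 and P* = 152.
With the rebate, buyers effectively pay Pb = Ps − 77, where Ps is the price sellers receive.
On the curves, Pb = 1510/7 - (1/7)x and Ps = 40.5 + 0.25x; the wedge Ps − Pb = 77 gives 40.5 + 0.25x − (1510/7 - (1/7)x) = 77, so x' = 642.
Then Pb = 1510/7 − (1/7)·642 = 124 and Ps = 40.5 + 0.25·642 = 201.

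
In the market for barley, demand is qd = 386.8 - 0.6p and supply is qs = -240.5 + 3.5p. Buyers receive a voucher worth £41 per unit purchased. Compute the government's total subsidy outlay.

Government cost = £12956

Pre-subsidy: 386.8 - 0.6p = -240.5 + 3.5p gives p* = 153, q* = 295.
With the rebate, buyers effectively pay pb = ps − 41, where ps is the price sellers receive.
Demand in terms of ps becomes qd = 386.8 − 0.6(ps − 41) = 411.4 - 0.6ps. Setting this equal to supply: 411.4 - 0.6ps = -240.5 + 3.5ps, so ps = 159.
Buyers pay pb = 159 − 41 = 118; q' = -240.5 + 3.5·159 = 316.
Government outlay = subsidy × quantity = 41 × 316 = 12956.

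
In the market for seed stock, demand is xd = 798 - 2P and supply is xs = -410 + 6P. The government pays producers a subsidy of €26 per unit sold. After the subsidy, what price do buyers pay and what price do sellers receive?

Buyers pay €131.5; sellers receive €157.5

Pre-subsidy: 798 - 2P = -410 + 6P gives P* = 151, x* = 496.
With the subsidy, sellers receive Ps = Pb + 26 for each unit, where Pb is the price buyers pay.
Supply in terms of Pb becomes xs = -410 + 6(Pb + 26) = -254 + 6Pb. Setting this equal to demand: 798 - 2Pb = -254 + 6Pb, so Pb = 131.5.
Sellers receive Ps = 131.5 + 26 = 157.5; x' = 798 − 2·131.5 = 535.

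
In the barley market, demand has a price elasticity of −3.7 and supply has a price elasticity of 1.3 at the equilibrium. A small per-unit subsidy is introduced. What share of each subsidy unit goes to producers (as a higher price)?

Producer share = 0.74

For a small subsidy around the equilibrium, the benefit split depends on the relative slopes, which at a point are proportional to the elasticities.
Buyer share = εs/(εs + |εd|) = 1.3/(1.3 + 3.7) = 0.26; seller share = |εd|/(εs + |εd|) = 0.74.
So producers capture 0.74 of the subsidy.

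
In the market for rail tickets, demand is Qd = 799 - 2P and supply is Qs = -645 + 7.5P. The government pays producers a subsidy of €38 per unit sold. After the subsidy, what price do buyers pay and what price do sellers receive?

Buyers pay €122; sellers receive €160

Pre-subsidy: 799 - 2P = -645 + 7.5P gives P* = 152, Q* = 495.
With the subsidy, sellers receive Ps = Pb + 38 for each unit, where Pb is the price buyers pay.
Supply in terms of Pb becomes Qs = -645 + 7.5(Pb + 38) = -360 + 7.5Pb. Setting this equal to demand: 799 - 2Pb = -360 + 7.5Pb, so Pb = 122.
Sellers receive Ps = 122 + 38 = 160; Q' = 799 − 2·122 = 555.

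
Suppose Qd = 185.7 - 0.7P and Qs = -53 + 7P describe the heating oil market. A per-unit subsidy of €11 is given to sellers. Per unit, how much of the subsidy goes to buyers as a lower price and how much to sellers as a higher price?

Buyers gain €10 per unit; sellers gain €1 per unit

Pre-subsidy: 185.7 - 0.7P = -53 + 7P gives P* = 31, Q* = 164.
With the subsidy, sellers receive Ps = Pb + 11 for each unit, where Pb is the price buyers pay.
Supply in terms of Pb becomes Qs = -53 + 7(Pb + 11) = 24 + 7Pb. Setting this equal to demand: 185.7 - 0.7Pb = 24 + 7Pb, so Pb = 21.
Sellers receive Ps = 21 + 11 = 32; Q' = 185.7 − 0.7·21 = 171.
Buyers' price falls by P* − Pb = 31 − 21 = 10; sellers' price rises by Ps − P* = 32 − 31 = 1.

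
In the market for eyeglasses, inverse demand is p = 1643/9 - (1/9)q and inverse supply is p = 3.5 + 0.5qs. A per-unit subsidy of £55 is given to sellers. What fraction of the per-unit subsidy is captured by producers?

Producer share = 9/11

Pre-subsidy: 1643/9 - (1/9)q = 3.5 + 0.5q gives q* = 293 and p* = 150.
With the subsidy, sellers receive ps = pb + 55 for each unit, where pb is the price buyers pay.
On the curves, pb = 1643/9 - (1/9)q and ps = 3.5 + 0.5q; the wedge ps − pb = 55 gives 3.5 + 0.5q − (1643/9 - (1/9)q) = 55, so q' = 383.
Then pb = 1643/9 − (1/9)·383 = 140 and ps = 3.5 + 0.5·383 = 195.
Buyers' price falls by p* − pb = 150 − 140 = 10; sellers' price rises by ps − p* = 195 − 150 = 45.
So producers capture 45/55 = 9/11 of each unit of subsidy.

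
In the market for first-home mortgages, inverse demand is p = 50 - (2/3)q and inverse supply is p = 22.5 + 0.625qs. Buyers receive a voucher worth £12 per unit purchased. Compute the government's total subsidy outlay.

Government cost = 11376/31

Pre-subsidy: 50 - (2/3)q = 22.5 + 0.625q gives q* = 660/31 and p* = 1110/31.
With the rebate, buyers effectively pay pb = ps − 12, where ps is the price sellers receive.
On the curves, pb = 50 - (2/3)q and ps = 22.5 + 0.625q; the wedge ps − pb = 12 gives 22.5 + 0.625q − (50 - (2/3)q) = 12, so q' = 948/31.
Then pb = 50 − (2/3)·(948/31) = 918/31 and ps = 22.5 + 0.625·(948/31) = 1290/31.
Government outlay = subsidy × quantity = 12 × 948/31 = 11376/31.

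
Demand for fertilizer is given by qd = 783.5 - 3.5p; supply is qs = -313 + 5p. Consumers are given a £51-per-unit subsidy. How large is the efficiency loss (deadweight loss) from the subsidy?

Pre-subsidy: 783.5 - 3.5p = -313 + 5p gives p* = 129, q* = 332.
With the rebate, buyers effectively pay pb = ps − 51, where ps is the price sellers receive.
Demand in terms of ps becomes qd = 783.5 − 3.5(ps − 51) = 962 - 3.5ps. Setting this equal to supply: 962 - 3.5ps = -313 + 5ps, so ps = 150.
Buyers pay pb = 150 − 51 = 99; q' = -313 + 5·150 = 437.
The subsidy expands output by 437 − 332 = 105 past the efficient level; on those units the gap between marginal cost and willingness to pay runs from 0 up to 51.
DWL = ½ × 51 × 105 = 2677.5.

Deadweight loss = £2677.5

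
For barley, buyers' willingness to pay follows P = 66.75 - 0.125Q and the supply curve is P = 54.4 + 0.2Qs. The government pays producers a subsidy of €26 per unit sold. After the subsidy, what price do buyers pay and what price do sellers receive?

Pre-subsidy: 66.75 - 0.125Q = 54.4 + 0.2Q gives Q* = 38 and P* = 62.
With the subsidy, sellers receive Ps = Pb + 26 for each unit, where Pb is the price buyers pay.
On the curves, Pb = 66.75 - 0.125Q and Ps = 54.4 + 0.2Q; the wedge Ps − Pb = 26 gives 54.4 + 0.2Q − (66.75 - 0.125Q) = 26, so Q' = 118.
Then Pb = 66.75 − 0.125·118 = 52 and Ps = 54.4 + 0.2·118 = 78.

Buyers pay €52; sellers receive €78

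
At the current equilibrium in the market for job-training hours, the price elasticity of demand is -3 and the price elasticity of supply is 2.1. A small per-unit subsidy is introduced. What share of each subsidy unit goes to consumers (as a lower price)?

For a small subsidy around the equilibrium, the benefit split depends on the relative slopes, which at a point are proportional to the elasticities.
Buyer share = εs/(εs + |εd|) = 2.1/(2.1 + 3) = 7/17; seller share = |εd|/(εs + |εd|) = 10/17.

Consumer share = 7/17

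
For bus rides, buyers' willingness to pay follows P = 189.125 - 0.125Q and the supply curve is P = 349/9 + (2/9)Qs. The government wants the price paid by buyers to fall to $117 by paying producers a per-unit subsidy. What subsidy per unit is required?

Required subsidy s = $50 per unit

At a buyer price of 117, quantity demanded is 1513 − 8·117 = 577.
Sellers supply 577 only when they receive Ps = 349/9 + (2/9)·577 = 167.
s = Ps − Pb = 167 − 117 = 50.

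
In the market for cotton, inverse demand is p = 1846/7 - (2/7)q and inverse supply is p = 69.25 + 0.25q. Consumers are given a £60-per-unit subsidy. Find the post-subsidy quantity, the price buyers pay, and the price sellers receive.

Pre-subsidy: 1846/7 - (2/7)q = 69.25 + 0.25q gives q* = 363 and p* = 160.
With the rebate, buyers effectively pay pb = ps − 60, where ps is the price sellers receive.
On the curves, pb = 1846/7 - (2/7)q and ps = 69.25 + 0.25q; the wedge ps − pb = 60 gives 69.25 + 0.25q − (1846/7 - (2/7)q) = 60, so q' = 475.
Then pb = 1846/7 − (2/7)·475 = 128 and ps = 69.25 + 0.25·475 = 188.

q' = 475; buyers pay £128; sellers receive £188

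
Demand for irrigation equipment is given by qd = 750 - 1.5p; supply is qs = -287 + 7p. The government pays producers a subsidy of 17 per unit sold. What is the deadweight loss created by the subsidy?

Pre-subsidy: 750 - 1.5p = -287 + 7p gives p* = 122, q* = 567.
With the subsidy, sellers receive ps = pb + 17 for each unit, where pb is the price buyers pay.
Supply in terms of pb becomes qs = -287 + 7(pb + 17) = -168 + 7pb. Setting this equal to demand: 750 - 1.5pb = -168 + 7pb, so pb = 108.
Sellers receive ps = 108 + 17 = 125; q' = 750 − 1.5·108 = 588.
The subsidy expands output by 588 − 567 = 21 past the efficient level; on those units the gap between marginal cost and willingness to pay runs from 0 up to 17.
DWL = ½ × 17 × 21 = 178.5.

Deadweight loss = 178.5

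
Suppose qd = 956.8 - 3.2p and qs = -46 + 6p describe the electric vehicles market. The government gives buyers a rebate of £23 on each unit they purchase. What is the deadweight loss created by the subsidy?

Pre-subsidy: 956.8 - 3.2p = -46 + 6p gives p* = 109, q* = 608.
With the rebate, buyers effectively pay pb = ps − 23, where ps is the price sellers receive.
Demand in terms of ps becomes qd = 956.8 − 3.2(ps − 23) = 1030.4 - 3.2ps. Setting this equal to supply: 1030.4 - 3.2ps = -46 + 6ps, so ps = 117.
Buyers pay pb = 117 − 23 = 94; q' = -46 + 6·117 = 656.
The subsidy expands output by 656 − 608 = 48 past the efficient level; on those units the gap between marginal cost and willingness to pay runs from 0 up to 23.
DWL = ½ × 23 × 48 = 552.

Deadweight loss = £552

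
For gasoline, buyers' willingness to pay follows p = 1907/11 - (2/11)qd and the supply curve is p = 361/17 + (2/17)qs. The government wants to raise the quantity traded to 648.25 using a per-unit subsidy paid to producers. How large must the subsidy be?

At q = 648.25, from the demand curve buyers pay pb = 1907/11 − (2/11)·648.25 = 55.5; from the supply curve sellers need ps = 361/17 + (2/17)·648.25 = 97.5.
The subsidy must fill the gap: s = ps − pb = 97.5 − 55.5 = 42.

Required subsidy s = 42 per unit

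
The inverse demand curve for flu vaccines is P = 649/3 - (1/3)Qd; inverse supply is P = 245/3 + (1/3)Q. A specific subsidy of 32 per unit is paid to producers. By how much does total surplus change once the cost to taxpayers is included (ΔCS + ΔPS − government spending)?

Pre-subsidy: 649/3 - (1/3)Q = 245/3 + (1/3)Q gives Q* = 202 and P* = 149.
With the subsidy, sellers receive Ps = Pb + 32 for each unit, where Pb is the price buyers pay.
On the curves, Pb = 649/3 - (1/3)Q and Ps = 245/3 + (1/3)Q; the wedge Ps − Pb = 32 gives 245/3 + (1/3)Q − (649/3 - (1/3)Q) = 32, so Q' = 250.
Then Pb = 649/3 − (1/3)·250 = 133 and Ps = 245/3 + (1/3)·250 = 165.
ΔCS = ½(202 + 250)(149 − 133) = 3616; ΔPS = ½(202 + 250)(165 − 149) = 3616.
Government spending = 32 × 250 = 8000.
Net change = 3616 + 3616 − 8000 = -768. The loss equals the DWL triangle ½·32·48.

Net change in total surplus = -768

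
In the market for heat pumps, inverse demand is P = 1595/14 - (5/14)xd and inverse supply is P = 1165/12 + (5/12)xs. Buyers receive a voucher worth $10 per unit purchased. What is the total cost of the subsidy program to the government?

Government cost = 4510/13

Pre-subsidy: 1595/14 - (5/14)x = 1165/12 + (5/12)x gives x* = 283/13 and P* = 1380/13.
With the rebate, buyers effectively pay Pb = Ps − 10, where Ps is the price sellers receive.
On the curves, Pb = 1595/14 - (5/14)x and Ps = 1165/12 + (5/12)x; the wedge Ps − Pb = 10 gives 1165/12 + (5/12)x − (1595/14 - (5/14)x) = 10, so x' = 451/13.
Then Pb = 1595/14 − (5/14)·(451/13) = 1320/13 and Ps = 1165/12 + (5/12)·(451/13) = 1450/13.
Government outlay = subsidy × quantity = 10 × 451/13 = 4510/13.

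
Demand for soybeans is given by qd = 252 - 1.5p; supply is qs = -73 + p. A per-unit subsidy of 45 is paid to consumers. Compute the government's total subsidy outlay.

Government cost = 3780

Pre-subsidy: 252 - 1.5p = -73 + p gives p* = 130, q* = 57.
With the rebate, buyers effectively pay pb = ps − 45, where ps is the price sellers receive.
Demand in terms of ps becomes qd = 252 − 1.5(ps − 45) = 319.5 - 1.5ps. Setting this equal to supply: 319.5 - 1.5ps = -73 + ps, so ps = 157.
Buyers pay pb = 157 − 45 = 112; q' = -73 + 1·157 = 84.
Government outlay = subsidy × quantity = 45 × 84 = 3780.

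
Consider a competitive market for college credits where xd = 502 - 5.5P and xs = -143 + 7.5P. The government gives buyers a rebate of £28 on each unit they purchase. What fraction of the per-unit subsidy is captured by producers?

Producer share = 11/26

Pre-subsidy: 502 - 5.5P = -143 + 7.5P gives P* = 645/13, x* = 5957/26.
With the rebate, buyers effectively pay Pb = Ps − 28, where Ps is the price sellers receive.
Demand in terms of Ps becomes xd = 502 − 5.5(Ps − 28) = 656 - 5.5Ps. Setting this equal to supply: 656 - 5.5Ps = -143 + 7.5Ps, so Ps = 799/13.
Buyers pay Pb = 799/13 − 28 = 435/13; x' = -143 + 7.5·(799/13) = 8267/26.
Buyers' price falls by P* − Pb = 645/13 − 435/13 = 210/13; sellers' price rises by Ps − P* = 799/13 − 645/13 = 154/13.
So producers capture (154/13)/28 = 11/26 of each unit of subsidy.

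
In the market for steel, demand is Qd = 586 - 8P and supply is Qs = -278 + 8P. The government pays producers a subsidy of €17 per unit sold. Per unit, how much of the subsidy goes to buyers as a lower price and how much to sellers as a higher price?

Pre-subsidy: 586 - 8P = -278 + 8P gives P* = 54, Q* = 154.
With the subsidy, sellers receive Ps = Pb + 17 for each unit, where Pb is the price buyers pay.
Supply in terms of Pb becomes Qs = -278 + 8(Pb + 17) = -142 + 8Pb. Setting this equal to demand: 586 - 8Pb = -142 + 8Pb, so Pb = 45.5.
Sellers receive Ps = 45.5 + 17 = 62.5; Q' = 586 − 8·45.5 = 222.
Buyers' price falls by P* − Pb = 54 − 45.5 = 8.5; sellers' price rises by Ps − P* = 62.5 − 54 = 8.5.

Buyers gain €8.5 per unit; sellers gain €8.5 per unit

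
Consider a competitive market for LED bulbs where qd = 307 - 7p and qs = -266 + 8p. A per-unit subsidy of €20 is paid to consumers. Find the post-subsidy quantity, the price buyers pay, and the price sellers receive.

Pre-subsidy: 307 - 7p = -266 + 8p gives p* = 38.2, q* = 39.6.
With the rebate, buyers effectively pay pb = ps − 20, where ps is the price sellers receive.
Demand in terms of ps becomes qd = 307 − 7(ps − 20) = 447 - 7ps. Setting this equal to supply: 447 - 7ps = -266 + 8ps, so ps = 713/15.
Buyers pay pb = 713/15 − 20 = 413/15; q' = -266 + 8·(713/15) = 1714/15.

q' = 1714/15; buyers pay 413/15; sellers receive 713/15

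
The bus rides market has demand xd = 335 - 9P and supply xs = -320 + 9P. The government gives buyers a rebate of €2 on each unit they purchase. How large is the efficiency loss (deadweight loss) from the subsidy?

Deadweight loss = €9

Pre-subsidy: 335 - 9P = -320 + 9P gives P* = 655/18, x* = 7.5.
With the rebate, buyers effectively pay Pb = Ps − 2, where Ps is the price sellers receive.
Demand in terms of Ps becomes xd = 335 − 9(Ps − 2) = 353 - 9Ps. Setting this equal to supply: 353 - 9Ps = -320 + 9Ps, so Ps = 673/18.
Buyers pay Pb = 673/18 − 2 = 637/18; x' = -320 + 9·(673/18) = 16.5.
The subsidy expands output by 16.5 − 7.5 = 9 past the efficient level; on those units the gap between marginal cost and willingness to pay runs from 0 up to 2.
DWL = ½ × 2 × 9 = 9.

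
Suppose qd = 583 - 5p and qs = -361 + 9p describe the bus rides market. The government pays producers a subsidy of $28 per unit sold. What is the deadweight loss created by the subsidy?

Pre-subsidy: 583 - 5p = -361 + 9p gives p* = 472/7, q* = 1721/7.
With the subsidy, sellers receive ps = pb + 28 for each unit, where pb is the price buyers pay.
Supply in terms of pb becomes qs = -361 + 9(pb + 28) = -109 + 9pb. Setting this equal to demand: 583 - 5pb = -109 + 9pb, so pb = 346/7.
Sellers receive ps = 346/7 + 28 = 542/7; q' = 583 − 5·(346/7) = 2351/7.
The subsidy expands output by 2351/7 − 1721/7 = 90 past the efficient level; on those units the gap between marginal cost and willingness to pay runs from 0 up to 28.
DWL = ½ × 28 × 90 = 1260.

Deadweight loss = $1260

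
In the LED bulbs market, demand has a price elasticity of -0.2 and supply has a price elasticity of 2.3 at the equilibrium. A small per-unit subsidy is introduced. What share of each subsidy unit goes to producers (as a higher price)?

Producer share = 0.08

For a small subsidy around the equilibrium, the benefit split depends on the relative slopes, which at a point are proportional to the elasticities.
Buyer share = εs/(εs + |εd|) = 2.3/(2.3 + 0.2) = 0.92; seller share = |εd|/(εs + |εd|) = 0.08.
So producers capture 0.08 of the subsidy.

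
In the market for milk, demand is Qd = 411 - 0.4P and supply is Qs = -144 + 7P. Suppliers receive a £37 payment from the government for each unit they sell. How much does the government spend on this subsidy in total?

Pre-subsidy: 411 - 0.4P = -144 + 7P gives P* = 75, Q* = 381.
With the subsidy, sellers receive Ps = Pb + 37 for each unit, where Pb is the price buyers pay.
Supply in terms of Pb becomes Qs = -144 + 7(Pb + 37) = 115 + 7Pb. Setting this equal to demand: 411 - 0.4Pb = 115 + 7Pb, so Pb = 40.
Sellers receive Ps = 40 + 37 = 77; Q' = 411 − 0.4·40 = 395.
Government outlay = subsidy × quantity = 37 × 395 = 14615.

Government cost = £14615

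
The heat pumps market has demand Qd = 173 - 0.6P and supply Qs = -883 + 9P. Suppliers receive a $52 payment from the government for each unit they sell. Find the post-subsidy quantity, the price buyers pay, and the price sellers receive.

Pre-subsidy: 173 - 0.6P = -883 + 9P gives P* = 110, Q* = 107.
With the subsidy, sellers receive Ps = Pb + 52 for each unit, where Pb is the price buyers pay.
Supply in terms of Pb becomes Qs = -883 + 9(Pb + 52) = -415 + 9Pb. Setting this equal to demand: 173 - 0.6Pb = -415 + 9Pb, so Pb = 61.25.
Sellers receive Ps = 61.25 + 52 = 113.25; Q' = 173 − 0.6·61.25 = 136.25.

Q' = 136.25; buyers pay $61.25; sellers receive $113.25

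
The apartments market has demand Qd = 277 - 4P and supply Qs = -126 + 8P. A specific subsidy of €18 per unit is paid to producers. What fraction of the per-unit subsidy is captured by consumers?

Consumer share = 2/3

Pre-subsidy: 277 - 4P = -126 + 8P gives P* = 403/12, Q* = 428/3.
With the subsidy, sellers receive Ps = Pb + 18 for each unit, where Pb is the price buyers pay.
Supply in terms of Pb becomes Qs = -126 + 8(Pb + 18) = 18 + 8Pb. Setting this equal to demand: 277 - 4Pb = 18 + 8Pb, so Pb = 259/12.
Sellers receive Ps = 259/12 + 18 = 475/12; Q' = 277 − 4·(259/12) = 572/3.
Buyers' price falls by P* − Pb = 403/12 − 259/12 = 12; sellers' price rises by Ps − P* = 475/12 − 403/12 = 6.
So consumers capture 12/18 = 2/3 of each unit of subsidy.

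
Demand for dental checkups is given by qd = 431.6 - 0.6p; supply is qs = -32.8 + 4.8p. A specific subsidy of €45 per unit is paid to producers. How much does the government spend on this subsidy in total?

Government cost = €18180

Pre-subsidy: 431.6 - 0.6p = -32.8 + 4.8p gives p* = 86, q* = 380.
With the subsidy, sellers receive ps = pb + 45 for each unit, where pb is the price buyers pay.
Supply in terms of pb becomes qs = -32.8 + 4.8(pb + 45) = 183.2 + 4.8pb. Setting this equal to demand: 431.6 - 0.6pb = 183.2 + 4.8pb, so pb = 46.
Sellers receive ps = 46 + 45 = 91; q' = 431.6 − 0.6·46 = 404.
Government outlay = subsidy × quantity = 45 × 404 = 18180.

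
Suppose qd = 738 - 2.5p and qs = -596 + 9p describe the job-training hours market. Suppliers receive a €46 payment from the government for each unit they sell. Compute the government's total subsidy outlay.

Pre-subsidy: 738 - 2.5p = -596 + 9p gives p* = 116, q* = 448.
With the subsidy, sellers receive ps = pb + 46 for each unit, where pb is the price buyers pay.
Supply in terms of pb becomes qs = -596 + 9(pb + 46) = -182 + 9pb. Setting this equal to demand: 738 - 2.5pb = -182 + 9pb, so pb = 80.
Sellers receive ps = 80 + 46 = 126; q' = 738 − 2.5·80 = 538.
Government outlay = subsidy × quantity = 46 × 538 = 24748.

Government cost = €24748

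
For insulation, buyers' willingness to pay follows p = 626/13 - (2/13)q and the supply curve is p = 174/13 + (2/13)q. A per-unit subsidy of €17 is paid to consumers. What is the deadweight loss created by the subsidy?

Pre-subsidy: 626/13 - (2/13)q = 174/13 + (2/13)q gives q* = 113 and p* = 400/13.
With the rebate, buyers effectively pay pb = ps − 17, where ps is the price sellers receive.
On the curves, pb = 626/13 - (2/13)q and ps = 174/13 + (2/13)q; the wedge ps − pb = 17 gives 174/13 + (2/13)q − (626/13 - (2/13)q) = 17, so q' = 168.25.
Then pb = 626/13 − (2/13)·168.25 = 579/26 and ps = 174/13 + (2/13)·168.25 = 1021/26.
The subsidy expands output by 168.25 − 113 = 55.25 past the efficient level; on those units the gap between marginal cost and willingness to pay runs from 0 up to 17.
DWL = ½ × 17 × 55.25 = 469.625.

Deadweight loss = €469.625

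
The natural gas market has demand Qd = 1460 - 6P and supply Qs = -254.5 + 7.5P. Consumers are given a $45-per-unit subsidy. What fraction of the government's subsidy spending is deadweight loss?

DWL / government spending = 75/848

Pre-subsidy: 1460 - 6P = -254.5 + 7.5P gives P* = 127, Q* = 698.
With the rebate, buyers effectively pay Pb = Ps − 45, where Ps is the price sellers receive.
Demand in terms of Ps becomes Qd = 1460 − 6(Ps − 45) = 1730 - 6Ps. Setting this equal to supply: 1730 - 6Ps = -254.5 + 7.5Ps, so Ps = 147.
Buyers pay Pb = 147 − 45 = 102; Q' = -254.5 + 7.5·147 = 848.
ΔCS = ½(698 + 848)(127 − 102) = 19325; ΔPS = ½(698 + 848)(147 − 127) = 15460.
Government spending = 45 × 848 = 38160.
DWL = ½ × 45 × (848 − 698) = 3375; fraction = 3375 / 38160 = 75/848.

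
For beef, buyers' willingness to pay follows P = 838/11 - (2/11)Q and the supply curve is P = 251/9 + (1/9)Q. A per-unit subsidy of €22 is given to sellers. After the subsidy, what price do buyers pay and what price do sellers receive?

Buyers pay 944/29; sellers receive 1582/29

Pre-subsidy: 838/11 - (2/11)Q = 251/9 + (1/9)Q gives Q* = 4781/29 and P* = 1340/29.
With the subsidy, sellers receive Ps = Pb + 22 for each unit, where Pb is the price buyers pay.
On the curves, Pb = 838/11 - (2/11)Q and Ps = 251/9 + (1/9)Q; the wedge Ps − Pb = 22 gives 251/9 + (1/9)Q − (838/11 - (2/11)Q) = 22, so Q' = 6959/29.
Then Pb = 838/11 − (2/11)·(6959/29) = 944/29 and Ps = 251/9 + (1/9)·(6959/29) = 1582/29.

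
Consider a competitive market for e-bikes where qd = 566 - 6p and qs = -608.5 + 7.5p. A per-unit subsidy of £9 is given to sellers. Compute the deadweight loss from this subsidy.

Pre-subsidy: 566 - 6p = -608.5 + 7.5p gives p* = 87, q* = 44.
With the subsidy, sellers receive ps = pb + 9 for each unit, where pb is the price buyers pay.
Supply in terms of pb becomes qs = -608.5 + 7.5(pb + 9) = -541 + 7.5pb. Setting this equal to demand: 566 - 6pb = -541 + 7.5pb, so pb = 82.
Sellers receive ps = 82 + 9 = 91; q' = 566 − 6·82 = 74.
The subsidy expands output by 74 − 44 = 30 past the efficient level; on those units the gap between marginal cost and willingness to pay runs from 0 up to 9.
DWL = ½ × 9 × 30 = 135.

Deadweight loss = £135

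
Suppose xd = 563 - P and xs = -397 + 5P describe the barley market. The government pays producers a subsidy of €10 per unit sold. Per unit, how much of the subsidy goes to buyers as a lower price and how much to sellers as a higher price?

Pre-subsidy: 563 - P = -397 + 5P gives P* = 160, x* = 403.
With the subsidy, sellers receive Ps = Pb + 10 for each unit, where Pb is the price buyers pay.
Supply in terms of Pb becomes xs = -397 + 5(Pb + 10) = -347 + 5Pb. Setting this equal to demand: 563 - Pb = -347 + 5Pb, so Pb = 455/3.
Sellers receive Ps = 455/3 + 10 = 485/3; x' = 563 − 1·(455/3) = 1234/3.
Buyers' price falls by P* − Pb = 160 − 455/3 = 25/3; sellers' price rises by Ps − P* = 485/3 − 160 = 5/3.

Buyers gain 25/3 per unit; sellers gain 5/3 per unit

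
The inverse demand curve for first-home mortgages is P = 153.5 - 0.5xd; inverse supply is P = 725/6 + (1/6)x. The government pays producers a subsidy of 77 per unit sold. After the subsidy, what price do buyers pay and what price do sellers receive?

Pre-subsidy: 153.5 - 0.5x = 725/6 + (1/6)x gives x* = 49 and P* = 129.
With the subsidy, sellers receive Ps = Pb + 77 for each unit, where Pb is the price buyers pay.
On the curves, Pb = 153.5 - 0.5x and Ps = 725/6 + (1/6)x; the wedge Ps − Pb = 77 gives 725/6 + (1/6)x − (153.5 - 0.5x) = 77, so x' = 164.5.
Then Pb = 153.5 − 0.5·164.5 = 71.25 and Ps = 725/6 + (1/6)·164.5 = 148.25.

Buyers pay 71.25; sellers receive 148.25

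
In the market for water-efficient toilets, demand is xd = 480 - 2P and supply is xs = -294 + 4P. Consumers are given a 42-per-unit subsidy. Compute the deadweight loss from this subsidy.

Deadweight loss = 1176

Pre-subsidy: 480 - 2P = -294 + 4P gives P* = 129, x* = 222.
With the rebate, buyers effectively pay Pb = Ps − 42, where Ps is the price sellers receive.
Demand in terms of Ps becomes xd = 480 − 2(Ps − 42) = 564 - 2Ps. Setting this equal to supply: 564 - 2Ps = -294 + 4Ps, so Ps = 143.
Buyers pay Pb = 143 − 42 = 101; x' = -294 + 4·143 = 278.
The subsidy expands output by 278 − 222 = 56 past the efficient level; on those units the gap between marginal cost and willingness to pay runs from 0 up to 42.
DWL = ½ × 42 × 56 = 1176.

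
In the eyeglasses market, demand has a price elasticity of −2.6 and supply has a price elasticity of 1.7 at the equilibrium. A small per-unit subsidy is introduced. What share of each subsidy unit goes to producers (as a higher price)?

Producer share = 26/43

For a small subsidy around the equilibrium, the benefit split depends on the relative slopes, which at a point are proportional to the elasticities.
Buyer share = εs/(εs + |εd|) = 1.7/(1.7 + 2.6) = 17/43; seller share = |εd|/(εs + |εd|) = 26/43.
So producers capture 26/43 of the subsidy.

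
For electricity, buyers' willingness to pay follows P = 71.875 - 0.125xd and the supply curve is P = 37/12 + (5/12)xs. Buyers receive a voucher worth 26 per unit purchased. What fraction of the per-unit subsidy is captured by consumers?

Pre-subsidy: 71.875 - 0.125x = 37/12 + (5/12)x gives x* = 127 and P* = 56.
With the rebate, buyers effectively pay Pb = Ps − 26, where Ps is the price sellers receive.
On the curves, Pb = 71.875 - 0.125x and Ps = 37/12 + (5/12)x; the wedge Ps − Pb = 26 gives 37/12 + (5/12)x − (71.875 - 0.125x) = 26, so x' = 175.
Then Pb = 71.875 − 0.125·175 = 50 and Ps = 37/12 + (5/12)·175 = 76.
Buyers' price falls by P* − Pb = 56 − 50 = 6; sellers' price rises by Ps − P* = 76 − 56 = 20.
So consumers capture 6/26 = 3/13 of each unit of subsidy.

Consumer share = 3/13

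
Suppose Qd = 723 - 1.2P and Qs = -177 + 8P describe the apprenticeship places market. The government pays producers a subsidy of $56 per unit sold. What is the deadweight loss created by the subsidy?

Deadweight loss = 37632/23

Pre-subsidy: 723 - 1.2P = -177 + 8P gives P* = 2250/23, Q* = 13929/23.
With the subsidy, sellers receive Ps = Pb + 56 for each unit, where Pb is the price buyers pay.
Supply in terms of Pb becomes Qs = -177 + 8(Pb + 56) = 271 + 8Pb. Setting this equal to demand: 723 - 1.2Pb = 271 + 8Pb, so Pb = 1130/23.
Sellers receive Ps = 1130/23 + 56 = 2418/23; Q' = 723 − 1.2·(1130/23) = 15273/23.
The subsidy expands output by 15273/23 − 13929/23 = 1344/23 past the efficient level; on those units the gap between marginal cost and willingness to pay runs from 0 up to 56.
DWL = ½ × 56 × 1344/23 = 37632/23.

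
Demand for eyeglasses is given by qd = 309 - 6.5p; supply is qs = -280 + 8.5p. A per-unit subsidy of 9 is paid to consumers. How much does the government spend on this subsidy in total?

Pre-subsidy: 309 - 6.5p = -280 + 8.5p gives p* = 589/15, q* = 1613/30.
With the rebate, buyers effectively pay pb = ps − 9, where ps is the price sellers receive.
Demand in terms of ps becomes qd = 309 − 6.5(ps − 9) = 367.5 - 6.5ps. Setting this equal to supply: 367.5 - 6.5ps = -280 + 8.5ps, so ps = 259/6.
Buyers pay pb = 259/6 − 9 = 205/6; q' = -280 + 8.5·(259/6) = 1043/12.
Government outlay = subsidy × quantity = 9 × 1043/12 = 782.25.

Government cost = 782.25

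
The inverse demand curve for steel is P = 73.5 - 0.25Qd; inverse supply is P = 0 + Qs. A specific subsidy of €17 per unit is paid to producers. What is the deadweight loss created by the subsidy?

Deadweight loss = €115.6

Pre-subsidy: 73.5 - 0.25Q = 0 + Q gives Q* = 58.8 and P* = 58.8.
With the subsidy, sellers receive Ps = Pb + 17 for each unit, where Pb is the price buyers pay.
On the curves, Pb = 73.5 - 0.25Q and Ps = 0 + Q; the wedge Ps − Pb = 17 gives 0 + Q − (73.5 - 0.25Q) = 17, so Q' = 72.4.
Then Pb = 73.5 − 0.25·72.4 = 55.4 and Ps = 0 + 1·72.4 = 72.4.
The subsidy expands output by 72.4 − 58.8 = 13.6 past the efficient level; on those units the gap between marginal cost and willingness to pay runs from 0 up to 17.
DWL = ½ × 17 × 13.6 = 115.6.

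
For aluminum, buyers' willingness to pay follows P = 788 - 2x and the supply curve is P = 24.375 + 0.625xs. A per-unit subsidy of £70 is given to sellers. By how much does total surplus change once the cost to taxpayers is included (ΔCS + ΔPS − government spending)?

Pre-subsidy: 788 - 2x = 24.375 + 0.625x gives x* = 6109/21 and P* = 4330/21.
With the subsidy, sellers receive Ps = Pb + 70 for each unit, where Pb is the price buyers pay.
On the curves, Pb = 788 - 2x and Ps = 24.375 + 0.625x; the wedge Ps − Pb = 70 gives 24.375 + 0.625x − (788 - 2x) = 70, so x' = 2223/7.
Then Pb = 788 − 2·(2223/7) = 1070/7 and Ps = 24.375 + 0.625·(2223/7) = 1560/7.
ΔCS = ½(6109/21 + 2223/7)(4330/21 − 1070/7) = 1022240/63; ΔPS = ½(6109/21 + 2223/7)(1560/7 − 4330/21) = 319450/63.
Government spending = 70 × 2223/7 = 22230.
Net change = 1022240/63 + 319450/63 − 22230 = -2800/3. The loss equals the DWL triangle ½·70·80/3.

Net change in total surplus = -2800/3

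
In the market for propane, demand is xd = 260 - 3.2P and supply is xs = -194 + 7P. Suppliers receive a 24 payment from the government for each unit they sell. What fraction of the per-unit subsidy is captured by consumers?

Consumer share = 35/51

Pre-subsidy: 260 - 3.2P = -194 + 7P gives P* = 2270/51, x* = 5996/51.
With the subsidy, sellers receive Ps = Pb + 24 for each unit, where Pb is the price buyers pay.
Supply in terms of Pb becomes xs = -194 + 7(Pb + 24) = -26 + 7Pb. Setting this equal to demand: 260 - 3.2Pb = -26 + 7Pb, so Pb = 1430/51.
Sellers receive Ps = 1430/51 + 24 = 2654/51; x' = 260 − 3.2·(1430/51) = 8684/51.
Buyers' price falls by P* − Pb = 2270/51 − 1430/51 = 280/17; sellers' price rises by Ps − P* = 2654/51 − 2270/51 = 128/17.
So consumers capture (280/17)/24 = 35/51 of each unit of subsidy.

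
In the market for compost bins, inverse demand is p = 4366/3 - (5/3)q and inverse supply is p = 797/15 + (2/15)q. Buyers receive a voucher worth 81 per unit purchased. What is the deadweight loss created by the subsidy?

Pre-subsidy: 4366/3 - (5/3)q = 797/15 + (2/15)q gives q* = 779 and p* = 157.
With the rebate, buyers effectively pay pb = ps − 81, where ps is the price sellers receive.
On the curves, pb = 4366/3 - (5/3)q and ps = 797/15 + (2/15)q; the wedge ps − pb = 81 gives 797/15 + (2/15)q − (4366/3 - (5/3)q) = 81, so q' = 824.
Then pb = 4366/3 − (5/3)·824 = 82 and ps = 797/15 + (2/15)·824 = 163.
The subsidy expands output by 824 − 779 = 45 past the efficient level; on those units the gap between marginal cost and willingness to pay runs from 0 up to 81.
DWL = ½ × 81 × 45 = 1822.5.

Deadweight loss = 1822.5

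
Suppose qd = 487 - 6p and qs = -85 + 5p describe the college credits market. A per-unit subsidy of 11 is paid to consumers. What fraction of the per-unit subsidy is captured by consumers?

Pre-subsidy: 487 - 6p = -85 + 5p gives p* = 52, q* = 175.
With the rebate, buyers effectively pay pb = ps − 11, where ps is the price sellers receive.
Demand in terms of ps becomes qd = 487 − 6(ps − 11) = 553 - 6ps. Setting this equal to supply: 553 - 6ps = -85 + 5ps, so ps = 58.
Buyers pay pb = 58 − 11 = 47; q' = -85 + 5·58 = 205.
Buyers' price falls by p* − pb = 52 − 47 = 5; sellers' price rises by ps − p* = 58 − 52 = 6.
So consumers capture 5/11 = 5/11 of each unit of subsidy.

Consumer share = 5/11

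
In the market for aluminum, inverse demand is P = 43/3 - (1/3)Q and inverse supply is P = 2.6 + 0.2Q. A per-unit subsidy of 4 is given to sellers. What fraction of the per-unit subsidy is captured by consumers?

Pre-subsidy: 43/3 - (1/3)Q = 2.6 + 0.2Q gives Q* = 22 and P* = 7.
With the subsidy, sellers receive Ps = Pb + 4 for each unit, where Pb is the price buyers pay.
On the curves, Pb = 43/3 - (1/3)Q and Ps = 2.6 + 0.2Q; the wedge Ps − Pb = 4 gives 2.6 + 0.2Q − (43/3 - (1/3)Q) = 4, so Q' = 29.5.
Then Pb = 43/3 − (1/3)·29.5 = 4.5 and Ps = 2.6 + 0.2·29.5 = 8.5.
Buyers' price falls by P* − Pb = 7 − 4.5 = 2.5; sellers' price rises by Ps − P* = 8.5 − 7 = 1.5.
So consumers capture 2.5/4 = 0.625 of each unit of subsidy.

Consumer share = 0.625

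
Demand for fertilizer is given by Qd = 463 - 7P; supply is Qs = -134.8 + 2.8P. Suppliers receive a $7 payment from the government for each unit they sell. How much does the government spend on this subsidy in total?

Government cost = $350

Pre-subsidy: 463 - 7P = -134.8 + 2.8P gives P* = 61, Q* = 36.
With the subsidy, sellers receive Ps = Pb + 7 for each unit, where Pb is the price buyers pay.
Supply in terms of Pb becomes Qs = -134.8 + 2.8(Pb + 7) = -115.2 + 2.8Pb. Setting this equal to demand: 463 - 7Pb = -115.2 + 2.8Pb, so Pb = 59.
Sellers receive Ps = 59 + 7 = 66; Q' = 463 − 7·59 = 50.
Government outlay = subsidy × quantity = 7 × 50 = 350.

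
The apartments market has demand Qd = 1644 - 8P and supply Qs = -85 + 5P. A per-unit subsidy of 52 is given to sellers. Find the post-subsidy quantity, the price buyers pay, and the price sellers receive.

Pre-subsidy: 1644 - 8P = -85 + 5P gives P* = 133, Q* = 580.
With the subsidy, sellers receive Ps = Pb + 52 for each unit, where Pb is the price buyers pay.
Supply in terms of Pb becomes Qs = -85 + 5(Pb + 52) = 175 + 5Pb. Setting this equal to demand: 1644 - 8Pb = 175 + 5Pb, so Pb = 113.
Sellers receive Ps = 113 + 52 = 165; Q' = 1644 − 8·113 = 740.

Q' = 740; buyers pay 113; sellers receive 165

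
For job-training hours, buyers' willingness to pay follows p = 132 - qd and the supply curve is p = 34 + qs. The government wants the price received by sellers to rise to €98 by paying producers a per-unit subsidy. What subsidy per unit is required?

Required subsidy s = €30 per unit

At a seller price of 98, quantity supplied is -34 + 1·98 = 64.
Buyers absorb 64 only when they pay pb = 132 − 1·64 = 68.
s = ps − pb = 98 − 68 = 30.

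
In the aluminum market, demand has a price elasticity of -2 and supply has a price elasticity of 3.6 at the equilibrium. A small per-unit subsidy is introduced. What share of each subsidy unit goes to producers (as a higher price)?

Producer share = 5/14

For a small subsidy around the equilibrium, the benefit split depends on the relative slopes, which at a point are proportional to the elasticities.
Buyer share = εs/(εs + |εd|) = 3.6/(3.6 + 2) = 9/14; seller share = |εd|/(εs + |εd|) = 5/14.
So producers capture 5/14 of the subsidy.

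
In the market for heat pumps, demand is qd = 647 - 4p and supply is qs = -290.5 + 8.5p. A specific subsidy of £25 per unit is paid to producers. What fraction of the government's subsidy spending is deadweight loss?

DWL / government spending = 34/415

Pre-subsidy: 647 - 4p = -290.5 + 8.5p gives p* = 75, q* = 347.
With the subsidy, sellers receive ps = pb + 25 for each unit, where pb is the price buyers pay.
Supply in terms of pb becomes qs = -290.5 + 8.5(pb + 25) = -78 + 8.5pb. Setting this equal to demand: 647 - 4pb = -78 + 8.5pb, so pb = 58.
Sellers receive ps = 58 + 25 = 83; q' = 647 − 4·58 = 415.
ΔCS = ½(347 + 415)(75 − 58) = 6477; ΔPS = ½(347 + 415)(83 − 75) = 3048.
Government spending = 25 × 415 = 10375.
DWL = ½ × 25 × (415 − 347) = 850; fraction = 850 / 10375 = 34/415.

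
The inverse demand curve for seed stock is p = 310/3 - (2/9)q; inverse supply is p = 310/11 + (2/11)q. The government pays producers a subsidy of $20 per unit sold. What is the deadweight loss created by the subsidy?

Deadweight loss = $495

Pre-subsidy: 310/3 - (2/9)q = 310/11 + (2/11)q gives q* = 186 and p* = 62.
With the subsidy, sellers receive ps = pb + 20 for each unit, where pb is the price buyers pay.
On the curves, pb = 310/3 - (2/9)q and ps = 310/11 + (2/11)q; the wedge ps − pb = 20 gives 310/11 + (2/11)q − (310/3 - (2/9)q) = 20, so q' = 235.5.
Then pb = 310/3 − (2/9)·235.5 = 51 and ps = 310/11 + (2/11)·235.5 = 71.
The subsidy expands output by 235.5 − 186 = 49.5 past the efficient level; on those units the gap between marginal cost and willingness to pay runs from 0 up to 20.
DWL = ½ × 20 × 49.5 = 495.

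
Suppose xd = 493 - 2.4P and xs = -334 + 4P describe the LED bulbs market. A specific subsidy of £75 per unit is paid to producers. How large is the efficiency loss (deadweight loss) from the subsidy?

Deadweight loss = £4218.75

Pre-subsidy: 493 - 2.4P = -334 + 4P gives P* = 129.21875, x* = 182.875.
With the subsidy, sellers receive Ps = Pb + 75 for each unit, where Pb is the price buyers pay.
Supply in terms of Pb becomes xs = -334 + 4(Pb + 75) = -34 + 4Pb. Setting this equal to demand: 493 - 2.4Pb = -34 + 4Pb, so Pb = 82.34375.
Sellers receive Ps = 82.34375 + 75 = 157.34375; x' = 493 − 2.4·82.34375 = 295.375.
The subsidy expands output by 295.375 − 182.875 = 112.5 past the efficient level; on those units the gap between marginal cost and willingness to pay runs from 0 up to 75.
DWL = ½ × 75 × 112.5 = 4218.75.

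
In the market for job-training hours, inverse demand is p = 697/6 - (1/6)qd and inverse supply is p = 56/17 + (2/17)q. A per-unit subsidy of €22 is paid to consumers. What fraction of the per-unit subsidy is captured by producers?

Pre-subsidy: 697/6 - (1/6)q = 56/17 + (2/17)q gives q* = 397 and p* = 50.
With the rebate, buyers effectively pay pb = ps − 22, where ps is the price sellers receive.
On the curves, pb = 697/6 - (1/6)q and ps = 56/17 + (2/17)q; the wedge ps − pb = 22 gives 56/17 + (2/17)q − (697/6 - (1/6)q) = 22, so q' = 13757/29.
Then pb = 697/6 − (1/6)·(13757/29) = 1076/29 and ps = 56/17 + (2/17)·(13757/29) = 1714/29.
Buyers' price falls by p* − pb = 50 − 1076/29 = 374/29; sellers' price rises by ps − p* = 1714/29 − 50 = 264/29.
So producers capture (264/29)/22 = 12/29 of each unit of subsidy.

Producer share = 12/29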